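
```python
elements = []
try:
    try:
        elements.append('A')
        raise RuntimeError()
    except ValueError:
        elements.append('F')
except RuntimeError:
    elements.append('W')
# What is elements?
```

Step-by-step execution trace:
1. Inner try: `elements.append('A')` → elements = ['A'].
2. `raise RuntimeError()` raises RuntimeError.
3. Inner `except ValueError` does not match RuntimeError; exception propagates to outer try.
4. Outer `except RuntimeError` matches → `elements.append('W')` → elements = ['A', 'W'].
Result: ['A', 'W']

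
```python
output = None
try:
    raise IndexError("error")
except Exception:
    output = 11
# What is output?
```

Step-by-step execution trace:
1. `raise IndexError(...)` raises IndexError.
2. `except Exception` matches (IndexError is a subclass of Exception) → output = 11.
Result: 11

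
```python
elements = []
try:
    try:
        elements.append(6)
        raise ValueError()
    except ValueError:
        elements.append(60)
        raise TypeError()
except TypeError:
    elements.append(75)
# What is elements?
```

Step-by-step execution trace:
1. Inner try: `elements.append(6)` → elements = [6].
2. `raise ValueError()` raises ValueError.
3. Inner `except ValueError` matches → `elements.append(60)` → elements = [6, 60].
4. `raise TypeError()` raises TypeError; propagates to outer try.
5. Outer `except TypeError` matches → `elements.append(75)` → elements = [6, 60, 75].
Result: [6, 60, 75]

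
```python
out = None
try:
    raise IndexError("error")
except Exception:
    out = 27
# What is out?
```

Step-by-step execution trace:
1. `raise IndexError(...)` raises IndexError.
2. `except Exception` matches (IndexError is a subclass of Exception) → out = 27.
Result: 27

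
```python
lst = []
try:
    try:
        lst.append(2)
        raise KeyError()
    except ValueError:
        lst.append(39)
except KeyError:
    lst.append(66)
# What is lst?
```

Step-by-step execution trace:
1. Inner try: `lst.append(2)` → lst = [2].
2. `raise KeyError()` raises KeyError.
3. Inner `except ValueError` does not match KeyError; exception propagates to outer try.
4. Outer `except KeyError` matches → `lst.append(66)` → lst = [2, 66].
Result: [2, 66]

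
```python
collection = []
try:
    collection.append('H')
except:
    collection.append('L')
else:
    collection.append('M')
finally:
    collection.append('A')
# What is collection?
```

Step-by-step execution trace:
1. try: `collection.append('H')` → collection = ['H']. No exception raised.
2. `except` is skipped.
3. `else` runs: `collection.append('M')` → collection = ['H', 'M'].
4. `finally` always runs: `collection.append('A')` → collection = ['H', 'M', 'A'].
Result: ['H', 'M', 'A']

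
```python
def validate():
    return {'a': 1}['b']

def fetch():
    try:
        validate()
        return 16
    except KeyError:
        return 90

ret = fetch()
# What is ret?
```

Step-by-step execution trace:
1. `fetch()` calls `validate()`.
2. `validate()` evaluates `{'a': 1}['b']`, which raises KeyError; it propagates to the caller.
3. `return 16` is not reached.
4. `except KeyError` in fetch matches → returns 90.
5. ret = 90.
Result: 90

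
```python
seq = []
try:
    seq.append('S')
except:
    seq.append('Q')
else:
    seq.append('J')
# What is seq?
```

Step-by-step execution trace:
1. try: `seq.append('S')` → seq = ['S']. No exception raised.
2. `except` is skipped.
3. `else` runs (try completed without exception): `seq.append('J')` → seq = ['S', 'J'].
Result: ['S', 'J']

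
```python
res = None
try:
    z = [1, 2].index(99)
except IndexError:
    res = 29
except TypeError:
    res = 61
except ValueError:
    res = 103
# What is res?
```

Step-by-step execution trace:
1. `z = [1, 2].index(99)` raises ValueError.
2. `except IndexError` does not match ValueError; skipped.
3. `except TypeError` does not match ValueError; skipped.
4. `except ValueError` matches → res = 103.
Result: 103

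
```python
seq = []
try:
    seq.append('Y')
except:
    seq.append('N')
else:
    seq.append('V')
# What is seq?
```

Step-by-step execution trace:
1. try: `seq.append('Y')` → seq = ['Y']. No exception raised.
2. `except` is skipped.
3. `else` runs (try completed without exception): `seq.append('V')` → seq = ['Y', 'V'].
Result: ['Y', 'V']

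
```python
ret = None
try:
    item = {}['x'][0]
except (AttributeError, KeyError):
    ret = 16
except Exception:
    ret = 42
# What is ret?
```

Step-by-step execution trace:
1. `item = {}['x'][0]` raises KeyError.
2. `except (AttributeError, KeyError)` matches (KeyError is in the tuple) → ret = 16.
3. `except Exception` is not reached.
Result: 16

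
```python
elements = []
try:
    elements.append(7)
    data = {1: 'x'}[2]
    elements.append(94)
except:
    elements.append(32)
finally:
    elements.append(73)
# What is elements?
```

Step-by-step execution trace:
1. try: `elements.append(7)` → elements = [7].
2. `data = {1: 'x'}[2]` raises KeyError; `elements.append(94)` is not reached.
3. bare `except` matches → `elements.append(32)` → elements = [7, 32].
4. finally always runs: `elements.append(73)` → elements = [7, 32, 73].
Result: [7, 32, 73]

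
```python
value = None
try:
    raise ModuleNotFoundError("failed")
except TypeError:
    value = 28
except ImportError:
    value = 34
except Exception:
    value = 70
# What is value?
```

Step-by-step execution trace:
1. `raise ModuleNotFoundError(...)` raises ModuleNotFoundError.
2. `except TypeError` does not match (ModuleNotFoundError is not a subclass of TypeError); skipped.
3. `except ImportError` matches (ModuleNotFoundError is a subclass of ImportError) → value = 34.
4. `except Exception` is not reached.
Result: 34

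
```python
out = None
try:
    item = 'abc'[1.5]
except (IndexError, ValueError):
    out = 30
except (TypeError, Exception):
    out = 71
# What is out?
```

Step-by-step execution trace:
1. `item = 'abc'[1.5]` raises TypeError.
2. `except (IndexError, ValueError)` does not match TypeError; skipped.
3. `except (TypeError, Exception)` matches (TypeError is in the tuple) → out = 71.
Result: 71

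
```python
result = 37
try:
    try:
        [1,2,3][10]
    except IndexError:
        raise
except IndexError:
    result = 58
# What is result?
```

Step-by-step execution trace:
1. Inner try: `[1,2,3][10]` raises IndexError.
2. Inner `except IndexError` matches; bare `raise` re-raises the same IndexError.
3. Outer `except IndexError` matches → result = 58.
Result: 58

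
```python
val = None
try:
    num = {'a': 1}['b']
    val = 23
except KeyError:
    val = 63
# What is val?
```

Step-by-step execution trace:
1. `num = {'a': 1}['b']` raises KeyError.
2. `val = 23` is not reached.
3. `except KeyError` matches → val = 63.
Result: 63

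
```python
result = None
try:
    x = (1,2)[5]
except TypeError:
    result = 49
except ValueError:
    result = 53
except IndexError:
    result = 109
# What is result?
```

Step-by-step execution trace:
1. `x = (1,2)[5]` raises IndexError.
2. `except TypeError` does not match IndexError; skipped.
3. `except ValueError` does not match IndexError; skipped.
4. `except IndexError` matches → result = 109.
Result: 109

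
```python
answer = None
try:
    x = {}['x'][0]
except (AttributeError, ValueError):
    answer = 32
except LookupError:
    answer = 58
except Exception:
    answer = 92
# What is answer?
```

Step-by-step execution trace:
1. `x = {}['x'][0]` raises KeyError.
2. `except (AttributeError, ValueError)` does not match KeyError; skipped.
3. `except LookupError` matches (KeyError is a subclass of LookupError) → answer = 58.
4. `except Exception` is not reached.
Result: 58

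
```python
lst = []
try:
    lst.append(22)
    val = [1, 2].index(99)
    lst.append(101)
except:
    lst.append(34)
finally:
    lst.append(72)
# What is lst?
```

Step-by-step execution trace:
1. try: `lst.append(22)` → lst = [22].
2. `val = [1, 2].index(99)` raises ValueError; `lst.append(101)` is not reached.
3. bare `except` matches → `lst.append(34)` → lst = [22, 34].
4. finally always runs: `lst.append(72)` → lst = [22, 34, 72].
Result: [22, 34, 72]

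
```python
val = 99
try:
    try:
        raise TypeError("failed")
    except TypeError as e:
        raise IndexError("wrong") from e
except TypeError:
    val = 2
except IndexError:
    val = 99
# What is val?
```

Step-by-step execution trace:
1. Inner try raises TypeError; inner `except TypeError as e` catches it.
2. `raise IndexError(...) from e` raises IndexError (TypeError is attached as __cause__, but only IndexError is active).
3. Outer `except TypeError` does not match IndexError; skipped.
4. Outer `except IndexError` matches → val = 99.
Result: 99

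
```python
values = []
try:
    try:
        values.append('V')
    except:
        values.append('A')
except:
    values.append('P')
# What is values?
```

Step-by-step execution trace:
1. Inner try: `values.append('V')` → values = ['V']. No exception raised.
2. Inner `except` is skipped.
3. Inner try completes normally; outer `except` is skipped.
Result: ['V']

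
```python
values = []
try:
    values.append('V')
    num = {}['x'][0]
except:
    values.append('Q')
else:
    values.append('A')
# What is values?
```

Step-by-step execution trace:
1. try: `values.append('V')` → values = ['V'].
2. `num = {}['x'][0]` raises KeyError.
3. bare `except` matches → `values.append('Q')` → values = ['V', 'Q'].
4. `else` is skipped (an exception was raised).
Result: ['V', 'Q']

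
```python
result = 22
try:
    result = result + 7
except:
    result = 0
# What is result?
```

Step-by-step execution trace:
1. result starts at 22.
2. try: `result = result + 7` → result = 29. No exception raised.
3. `except` is skipped.
Result: 29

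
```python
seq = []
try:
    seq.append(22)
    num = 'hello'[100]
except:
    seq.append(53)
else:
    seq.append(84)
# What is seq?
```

Step-by-step execution trace:
1. try: `seq.append(22)` → seq = [22].
2. `num = 'hello'[100]` raises IndexError.
3. bare `except` matches → `seq.append(53)` → seq = [22, 53].
4. `else` is skipped (an exception was raised).
Result: [22, 53]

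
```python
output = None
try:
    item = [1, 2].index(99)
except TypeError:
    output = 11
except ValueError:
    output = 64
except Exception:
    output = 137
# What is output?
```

Step-by-step execution trace:
1. `item = [1, 2].index(99)` raises ValueError.
2. `except TypeError` does not match ValueError; skipped.
3. `except ValueError` matches → output = 64.
4. Remaining except clauses are skipped.
Result: 64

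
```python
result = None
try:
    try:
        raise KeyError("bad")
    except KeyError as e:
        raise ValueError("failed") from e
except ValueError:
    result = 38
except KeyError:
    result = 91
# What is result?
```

Step-by-step execution trace:
1. Inner try raises KeyError; inner `except KeyError as e` catches it.
2. `raise ValueError(...) from e` raises ValueError (KeyError is attached as __cause__, but only ValueError is active).
3. Outer `except ValueError` matches → result = 38.
4. `except KeyError` is not reached.
Result: 38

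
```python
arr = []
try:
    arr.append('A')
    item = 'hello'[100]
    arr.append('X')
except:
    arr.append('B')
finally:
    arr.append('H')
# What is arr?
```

Step-by-step execution trace:
1. try: `arr.append('A')` → arr = ['A'].
2. `item = 'hello'[100]` raises IndexError; `arr.append('X')` is not reached.
3. bare `except` matches → `arr.append('B')` → arr = ['A', 'B'].
4. finally always runs: `arr.append('H')` → arr = ['A', 'B', 'H'].
Result: ['A', 'B', 'H']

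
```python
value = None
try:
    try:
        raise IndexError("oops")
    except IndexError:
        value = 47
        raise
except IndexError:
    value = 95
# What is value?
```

Step-by-step execution trace:
1. Inner try: `raise IndexError("oops")` raises IndexError.
2. Inner `except IndexError` matches → value = 47.
3. bare `raise` re-raises the same IndexError.
4. Outer `except IndexError` matches → value = 95.
Result: 95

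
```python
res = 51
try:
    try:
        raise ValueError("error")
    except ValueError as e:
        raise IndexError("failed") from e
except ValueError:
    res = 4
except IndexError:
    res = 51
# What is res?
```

Step-by-step execution trace:
1. Inner try raises ValueError; inner `except ValueError as e` catches it.
2. `raise IndexError(...) from e` raises IndexError (ValueError is attached as __cause__, but only IndexError is active).
3. Outer `except ValueError` does not match IndexError; skipped.
4. Outer `except IndexError` matches → res = 51.
Result: 51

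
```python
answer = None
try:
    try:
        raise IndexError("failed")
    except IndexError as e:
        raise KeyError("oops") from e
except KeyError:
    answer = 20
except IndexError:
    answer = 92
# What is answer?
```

Step-by-step execution trace:
1. Inner try raises IndexError; inner `except IndexError as e` catches it.
2. `raise KeyError(...) from e` raises KeyError (IndexError is attached as __cause__, but only KeyError is active).
3. Outer `except KeyError` matches → answer = 20.
4. `except IndexError` is not reached.
Result: 20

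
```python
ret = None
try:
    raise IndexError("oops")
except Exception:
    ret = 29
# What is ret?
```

Step-by-step execution trace:
1. `raise IndexError(...)` raises IndexError.
2. `except Exception` matches (IndexError is a subclass of Exception) → ret = 29.
Result: 29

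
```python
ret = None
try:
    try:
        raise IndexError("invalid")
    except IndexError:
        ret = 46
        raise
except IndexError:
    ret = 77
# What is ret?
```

Step-by-step execution trace:
1. Inner try: `raise IndexError("invalid")` raises IndexError.
2. Inner `except IndexError` matches → ret = 46.
3. bare `raise` re-raises the same IndexError.
4. Outer `except IndexError` matches → ret = 77.
Result: 77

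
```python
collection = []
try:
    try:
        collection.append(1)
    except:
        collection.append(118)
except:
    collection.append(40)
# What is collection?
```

Step-by-step execution trace:
1. Inner try: `collection.append(1)` → collection = [1]. No exception raised.
2. Inner `except` is skipped.
3. Inner try completes normally; outer `except` is skipped.
Result: [1]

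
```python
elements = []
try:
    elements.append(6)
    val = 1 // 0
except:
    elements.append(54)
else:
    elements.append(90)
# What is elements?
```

Step-by-step execution trace:
1. try: `elements.append(6)` → elements = [6].
2. `val = 1 // 0` raises ZeroDivisionError.
3. bare `except` matches → `elements.append(54)` → elements = [6, 54].
4. `else` is skipped (an exception was raised).
Result: [6, 54]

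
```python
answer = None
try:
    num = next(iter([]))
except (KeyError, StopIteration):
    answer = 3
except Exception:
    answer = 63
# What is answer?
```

Step-by-step execution trace:
1. `num = next(iter([]))` raises StopIteration.
2. `except (KeyError, StopIteration)` matches (StopIteration is in the tuple) → answer = 3.
3. `except Exception` is not reached.
Result: 3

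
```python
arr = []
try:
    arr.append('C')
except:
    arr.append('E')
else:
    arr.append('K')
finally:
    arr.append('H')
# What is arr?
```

Step-by-step execution trace:
1. try: `arr.append('C')` → arr = ['C']. No exception raised.
2. `except` is skipped.
3. `else` runs: `arr.append('K')` → arr = ['C', 'K'].
4. `finally` always runs: `arr.append('H')` → arr = ['C', 'K', 'H'].
Result: ['C', 'K', 'H']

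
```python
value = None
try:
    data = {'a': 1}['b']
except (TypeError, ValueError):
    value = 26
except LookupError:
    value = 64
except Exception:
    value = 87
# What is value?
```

Step-by-step execution trace:
1. `data = {'a': 1}['b']` raises KeyError.
2. `except (TypeError, ValueError)` does not match KeyError; skipped.
3. `except LookupError` matches (KeyError is a subclass of LookupError) → value = 64.
4. `except Exception` is not reached.
Result: 64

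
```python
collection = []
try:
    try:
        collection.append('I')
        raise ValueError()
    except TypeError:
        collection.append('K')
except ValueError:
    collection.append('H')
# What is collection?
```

Step-by-step execution trace:
1. Inner try: `collection.append('I')` → collection = ['I'].
2. `raise ValueError()` raises ValueError.
3. Inner `except TypeError` does not match ValueError; exception propagates to outer try.
4. Outer `except ValueError` matches → `collection.append('H')` → collection = ['I', 'H'].
Result: ['I', 'H']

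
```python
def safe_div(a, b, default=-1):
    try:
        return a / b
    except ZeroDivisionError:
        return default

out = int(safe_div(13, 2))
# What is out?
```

Step-by-step execution trace:
1. `safe_div(13, 2)` enters try: `return 13 / 2` → returns 6.5. No exception raised.
2. `except ZeroDivisionError` is skipped.
3. `int(6.5)` → 6 → out = 6.
Result: 6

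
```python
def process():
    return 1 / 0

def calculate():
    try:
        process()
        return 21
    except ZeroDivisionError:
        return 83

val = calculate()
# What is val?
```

Step-by-step execution trace:
1. `calculate()` calls `process()`.
2. `process()` evaluates `1 / 0`, which raises ZeroDivisionError; it propagates to the caller.
3. `return 21` is not reached.
4. `except ZeroDivisionError` in calculate matches → returns 83.
5. val = 83.
Result: 83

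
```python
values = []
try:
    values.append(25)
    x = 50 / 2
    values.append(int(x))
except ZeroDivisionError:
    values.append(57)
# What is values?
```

Step-by-step execution trace:
1. try: `values.append(25)` → values = [25].
2. `x = 50 / 2` → x = 25.0. No exception raised.
3. `values.append(int(x))` → values = [25, 25].
4. `except ZeroDivisionError` is skipped (no exception was raised).
Result: [25, 25]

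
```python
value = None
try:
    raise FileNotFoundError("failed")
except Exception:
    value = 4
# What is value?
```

Step-by-step execution trace:
1. `raise FileNotFoundError(...)` raises FileNotFoundError.
2. `except Exception` matches (FileNotFoundError is a subclass of Exception) → value = 4.
Result: 4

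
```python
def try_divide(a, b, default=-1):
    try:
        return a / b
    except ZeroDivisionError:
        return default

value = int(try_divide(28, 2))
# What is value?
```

Step-by-step execution trace:
1. `try_divide(28, 2)` enters try: `return 28 / 2` → returns 14.0. No exception raised.
2. `except ZeroDivisionError` is skipped.
3. `int(14.0)` → 14 → value = 14.
Result: 14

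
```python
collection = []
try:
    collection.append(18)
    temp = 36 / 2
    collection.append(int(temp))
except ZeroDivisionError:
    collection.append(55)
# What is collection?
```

Step-by-step execution trace:
1. try: `collection.append(18)` → collection = [18].
2. `temp = 36 / 2` → temp = 18.0. No exception raised.
3. `collection.append(int(temp))` → collection = [18, 18].
4. `except ZeroDivisionError` is skipped (no exception was raised).
Result: [18, 18]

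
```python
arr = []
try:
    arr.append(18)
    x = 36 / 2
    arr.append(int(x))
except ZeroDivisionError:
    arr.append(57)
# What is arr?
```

Step-by-step execution trace:
1. try: `arr.append(18)` → arr = [18].
2. `x = 36 / 2` → x = 18.0. No exception raised.
3. `arr.append(int(x))` → arr = [18, 18].
4. `except ZeroDivisionError` is skipped (no exception was raised).
Result: [18, 18]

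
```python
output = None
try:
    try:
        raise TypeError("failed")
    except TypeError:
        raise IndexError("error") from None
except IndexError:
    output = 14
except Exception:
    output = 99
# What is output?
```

Step-by-step execution trace:
1. Inner try raises TypeError; inner `except TypeError` catches it.
2. `raise IndexError(...) from None` raises IndexError (from None suppresses __context__, but the active exception is still IndexError).
3. Outer `except IndexError` matches → output = 14.
4. `except Exception` is not reached.
Result: 14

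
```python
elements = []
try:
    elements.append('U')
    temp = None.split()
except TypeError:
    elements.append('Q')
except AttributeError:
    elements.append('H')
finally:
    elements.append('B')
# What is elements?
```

Step-by-step execution trace:
1. try: `elements.append('U')` → elements = ['U'].
2. `temp = None.split()` raises AttributeError.
3. `except TypeError` does not match AttributeError; skipped.
4. `except AttributeError` matches → `elements.append('H')` → elements = ['U', 'H'].
5. finally always runs: `elements.append('B')` → elements = ['U', 'H', 'B'].
Result: ['U', 'H', 'B']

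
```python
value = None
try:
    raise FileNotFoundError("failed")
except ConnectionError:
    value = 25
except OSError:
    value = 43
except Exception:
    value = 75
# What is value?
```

Step-by-step execution trace:
1. `raise FileNotFoundError(...)` raises FileNotFoundError.
2. `except ConnectionError` does not match (FileNotFoundError is not a subclass of ConnectionError); skipped.
3. `except OSError` matches (FileNotFoundError is a subclass of OSError) → value = 43.
4. `except Exception` is not reached.
Result: 43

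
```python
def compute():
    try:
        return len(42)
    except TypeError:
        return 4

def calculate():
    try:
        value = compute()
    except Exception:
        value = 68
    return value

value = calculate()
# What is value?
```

Step-by-step execution trace:
1. `calculate()` calls `compute()`.
2. In compute: `len(42)` raises TypeError; `except TypeError` catches it → returns 4.
3. In calculate: `value = compute()` → value = 4. No exception reaches calculate.
4. `except Exception` is skipped; calculate returns 4.
5. value = 4.
Result: 4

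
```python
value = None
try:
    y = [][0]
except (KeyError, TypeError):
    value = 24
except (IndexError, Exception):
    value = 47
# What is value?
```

Step-by-step execution trace:
1. `y = [][0]` raises IndexError.
2. `except (KeyError, TypeError)` does not match IndexError; skipped.
3. `except (IndexError, Exception)` matches (IndexError is in the tuple) → value = 47.
Result: 47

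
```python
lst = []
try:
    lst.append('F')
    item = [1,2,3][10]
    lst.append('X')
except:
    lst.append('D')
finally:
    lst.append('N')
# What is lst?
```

Step-by-step execution trace:
1. try: `lst.append('F')` → lst = ['F'].
2. `item = [1,2,3][10]` raises IndexError; `lst.append('X')` is not reached.
3. bare `except` matches → `lst.append('D')` → lst = ['F', 'D'].
4. finally always runs: `lst.append('N')` → lst = ['F', 'D', 'N'].
Result: ['F', 'D', 'N']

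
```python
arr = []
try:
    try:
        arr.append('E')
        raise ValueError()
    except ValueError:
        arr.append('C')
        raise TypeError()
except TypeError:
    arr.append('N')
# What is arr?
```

Step-by-step execution trace:
1. Inner try: `arr.append('E')` → arr = ['E'].
2. `raise ValueError()` raises ValueError.
3. Inner `except ValueError` matches → `arr.append('C')` → arr = ['E', 'C'].
4. `raise TypeError()` raises TypeError; propagates to outer try.
5. Outer `except TypeError` matches → `arr.append('N')` → arr = ['E', 'C', 'N'].
Result: ['E', 'C', 'N']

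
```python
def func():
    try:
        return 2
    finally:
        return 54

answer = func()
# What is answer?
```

Step-by-step execution trace:
1. `func()` enters try: `return 2` sets pending return value 2.
2. Before returning, `finally: return 54` runs and overrides the pending return.
3. func() returns 54 → answer = 54.
Result: 54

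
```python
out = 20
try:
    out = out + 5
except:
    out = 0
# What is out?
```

Step-by-step execution trace:
1. out starts at 20.
2. try: `out = out + 5` → out = 25. No exception raised.
3. `except` is skipped.
Result: 25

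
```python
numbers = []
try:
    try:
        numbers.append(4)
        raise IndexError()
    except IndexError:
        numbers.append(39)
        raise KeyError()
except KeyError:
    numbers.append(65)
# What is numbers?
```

Step-by-step execution trace:
1. Inner try: `numbers.append(4)` → numbers = [4].
2. `raise IndexError()` raises IndexError.
3. Inner `except IndexError` matches → `numbers.append(39)` → numbers = [4, 39].
4. `raise KeyError()` raises KeyError; propagates to outer try.
5. Outer `except KeyError` matches → `numbers.append(65)` → numbers = [4, 39, 65].
Result: [4, 39, 65]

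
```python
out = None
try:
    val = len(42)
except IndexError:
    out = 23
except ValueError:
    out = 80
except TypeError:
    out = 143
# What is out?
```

Step-by-step execution trace:
1. `val = len(42)` raises TypeError.
2. `except IndexError` does not match TypeError; skipped.
3. `except ValueError` does not match TypeError; skipped.
4. `except TypeError` matches → out = 143.
Result: 143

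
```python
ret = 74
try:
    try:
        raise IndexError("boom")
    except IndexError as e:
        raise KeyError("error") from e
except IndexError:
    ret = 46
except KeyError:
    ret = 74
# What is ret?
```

Step-by-step execution trace:
1. Inner try raises IndexError; inner `except IndexError as e` catches it.
2. `raise KeyError(...) from e` raises KeyError (IndexError is attached as __cause__, but only KeyError is active).
3. Outer `except IndexError` does not match KeyError; skipped.
4. Outer `except KeyError` matches → ret = 74.
Result: 74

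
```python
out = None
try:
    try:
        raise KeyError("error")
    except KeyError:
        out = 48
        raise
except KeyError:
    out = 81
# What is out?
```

Step-by-step execution trace:
1. Inner try: `raise KeyError("error")` raises KeyError.
2. Inner `except KeyError` matches → out = 48.
3. bare `raise` re-raises the same KeyError.
4. Outer `except KeyError` matches → out = 81.
Result: 81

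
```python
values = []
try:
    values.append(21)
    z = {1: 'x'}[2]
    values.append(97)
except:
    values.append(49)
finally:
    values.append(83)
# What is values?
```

Step-by-step execution trace:
1. try: `values.append(21)` → values = [21].
2. `z = {1: 'x'}[2]` raises KeyError; `values.append(97)` is not reached.
3. bare `except` matches → `values.append(49)` → values = [21, 49].
4. finally always runs: `values.append(83)` → values = [21, 49, 83].
Result: [21, 49, 83]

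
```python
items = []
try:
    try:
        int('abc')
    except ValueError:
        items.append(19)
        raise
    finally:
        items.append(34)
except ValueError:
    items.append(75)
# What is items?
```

Step-by-step execution trace:
1. Inner try: `int('abc')` raises ValueError.
2. Inner `except ValueError` matches → `items.append(19)` → items = [19].
3. bare `raise` re-raises ValueError.
4. Inner `finally` runs during unwinding: `items.append(34)` → items = [19, 34].
5. Outer `except ValueError` matches → `items.append(75)` → items = [19, 34, 75].
Result: [19, 34, 75]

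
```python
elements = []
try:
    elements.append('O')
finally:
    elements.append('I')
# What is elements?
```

Step-by-step execution trace:
1. try: `elements.append('O')` → elements = ['O'].
2. The try body completes without raising.
3. finally always runs: `elements.append('I')` → elements = ['O', 'I'].
Result: ['O', 'I']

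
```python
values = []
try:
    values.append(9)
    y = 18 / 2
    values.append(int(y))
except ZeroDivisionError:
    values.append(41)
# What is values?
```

Step-by-step execution trace:
1. try: `values.append(9)` → values = [9].
2. `y = 18 / 2` → y = 9.0. No exception raised.
3. `values.append(int(y))` → values = [9, 9].
4. `except ZeroDivisionError` is skipped (no exception was raised).
Result: [9, 9]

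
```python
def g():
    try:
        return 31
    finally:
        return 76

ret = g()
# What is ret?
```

Step-by-step execution trace:
1. `g()` enters try: `return 31` sets pending return value 31.
2. Before returning, `finally: return 76` runs and overrides the pending return.
3. g() returns 76 → ret = 76.
Result: 76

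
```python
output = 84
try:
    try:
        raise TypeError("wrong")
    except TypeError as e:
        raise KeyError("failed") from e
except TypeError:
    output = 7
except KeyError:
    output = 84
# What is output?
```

Step-by-step execution trace:
1. Inner try raises TypeError; inner `except TypeError as e` catches it.
2. `raise KeyError(...) from e` raises KeyError (TypeError is attached as __cause__, but only KeyError is active).
3. Outer `except TypeError` does not match KeyError; skipped.
4. Outer `except KeyError` matches → output = 84.
Result: 84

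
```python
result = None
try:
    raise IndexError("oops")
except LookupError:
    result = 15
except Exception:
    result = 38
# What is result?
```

Step-by-step execution trace:
1. `raise IndexError(...)` raises IndexError.
2. `except LookupError` matches (IndexError is a subclass of LookupError) → result = 15.
3. `except Exception` is not reached.
Result: 15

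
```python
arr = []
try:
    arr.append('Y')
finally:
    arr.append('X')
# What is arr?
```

Step-by-step execution trace:
1. try: `arr.append('Y')` → arr = ['Y'].
2. The try body completes without raising.
3. finally always runs: `arr.append('X')` → arr = ['Y', 'X'].
Result: ['Y', 'X']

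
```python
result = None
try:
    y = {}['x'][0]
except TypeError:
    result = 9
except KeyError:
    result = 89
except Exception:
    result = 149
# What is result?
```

Step-by-step execution trace:
1. `y = {}['x'][0]` raises KeyError.
2. `except TypeError` does not match KeyError; skipped.
3. `except KeyError` matches → result = 89.
4. Remaining except clauses are skipped.
Result: 89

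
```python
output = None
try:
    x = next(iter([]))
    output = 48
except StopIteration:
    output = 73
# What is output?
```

Step-by-step execution trace:
1. `x = next(iter([]))` raises StopIteration.
2. `output = 48` is not reached.
3. `except StopIteration` matches → output = 73.
Result: 73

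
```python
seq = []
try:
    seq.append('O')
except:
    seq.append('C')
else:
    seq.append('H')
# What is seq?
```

Step-by-step execution trace:
1. try: `seq.append('O')` → seq = ['O']. No exception raised.
2. `except` is skipped.
3. `else` runs (try completed without exception): `seq.append('H')` → seq = ['O', 'H'].
Result: ['O', 'H']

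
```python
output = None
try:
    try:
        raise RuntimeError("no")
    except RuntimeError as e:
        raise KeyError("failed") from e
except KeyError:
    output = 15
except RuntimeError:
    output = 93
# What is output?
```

Step-by-step execution trace:
1. Inner try raises RuntimeError; inner `except RuntimeError as e` catches it.
2. `raise KeyError(...) from e` raises KeyError (RuntimeError is attached as __cause__, but only KeyError is active).
3. Outer `except KeyError` matches → output = 15.
4. `except RuntimeError` is not reached.
Result: 15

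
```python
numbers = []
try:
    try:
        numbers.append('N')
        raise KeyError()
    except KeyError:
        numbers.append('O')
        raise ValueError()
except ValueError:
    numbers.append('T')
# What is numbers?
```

Step-by-step execution trace:
1. Inner try: `numbers.append('N')` → numbers = ['N'].
2. `raise KeyError()` raises KeyError.
3. Inner `except KeyError` matches → `numbers.append('O')` → numbers = ['N', 'O'].
4. `raise ValueError()` raises ValueError; propagates to outer try.
5. Outer `except ValueError` matches → `numbers.append('T')` → numbers = ['N', 'O', 'T'].
Result: ['N', 'O', 'T']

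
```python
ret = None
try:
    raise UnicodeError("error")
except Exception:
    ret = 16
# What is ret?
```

Step-by-step execution trace:
1. `raise UnicodeError(...)` raises UnicodeError.
2. `except Exception` matches (UnicodeError is a subclass of Exception) → ret = 16.
Result: 16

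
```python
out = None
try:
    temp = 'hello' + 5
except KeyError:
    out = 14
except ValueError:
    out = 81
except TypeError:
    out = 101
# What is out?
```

Step-by-step execution trace:
1. `temp = 'hello' + 5` raises TypeError.
2. `except KeyError` does not match TypeError; skipped.
3. `except ValueError` does not match TypeError; skipped.
4. `except TypeError` matches → out = 101.
Result: 101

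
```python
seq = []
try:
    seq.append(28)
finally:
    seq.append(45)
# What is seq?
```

Step-by-step execution trace:
1. try: `seq.append(28)` → seq = [28].
2. The try body completes without raising.
3. finally always runs: `seq.append(45)` → seq = [28, 45].
Result: [28, 45]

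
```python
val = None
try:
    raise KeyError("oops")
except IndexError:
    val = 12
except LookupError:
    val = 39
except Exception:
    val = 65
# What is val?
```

Step-by-step execution trace:
1. `raise KeyError(...)` raises KeyError.
2. `except IndexError` does not match (KeyError is not a subclass of IndexError); skipped.
3. `except LookupError` matches (KeyError is a subclass of LookupError) → val = 39.
4. `except Exception` is not reached.
Result: 39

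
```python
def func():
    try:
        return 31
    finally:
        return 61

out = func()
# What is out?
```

Step-by-step execution trace:
1. `func()` enters try: `return 31` sets pending return value 31.
2. Before returning, `finally: return 61` runs and overrides the pending return.
3. func() returns 61 → out = 61.
Result: 61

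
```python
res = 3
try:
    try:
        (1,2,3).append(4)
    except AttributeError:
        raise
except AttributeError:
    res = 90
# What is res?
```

Step-by-step execution trace:
1. Inner try: `(1,2,3).append(4)` raises AttributeError.
2. Inner `except AttributeError` matches; bare `raise` re-raises the same AttributeError.
3. Outer `except AttributeError` matches → res = 90.
Result: 90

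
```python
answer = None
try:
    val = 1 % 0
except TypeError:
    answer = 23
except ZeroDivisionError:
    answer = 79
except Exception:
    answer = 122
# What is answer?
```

Step-by-step execution trace:
1. `val = 1 % 0` raises ZeroDivisionError.
2. `except TypeError` does not match ZeroDivisionError; skipped.
3. `except ZeroDivisionError` matches → answer = 79.
4. Remaining except clauses are skipped.
Result: 79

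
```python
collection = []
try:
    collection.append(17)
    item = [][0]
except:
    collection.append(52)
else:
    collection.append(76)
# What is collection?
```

Step-by-step execution trace:
1. try: `collection.append(17)` → collection = [17].
2. `item = [][0]` raises IndexError.
3. bare `except` matches → `collection.append(52)` → collection = [17, 52].
4. `else` is skipped (an exception was raised).
Result: [17, 52]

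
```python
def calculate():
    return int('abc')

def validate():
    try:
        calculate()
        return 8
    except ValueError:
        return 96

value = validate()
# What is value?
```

Step-by-step execution trace:
1. `validate()` calls `calculate()`.
2. `calculate()` evaluates `int('abc')`, which raises ValueError; it propagates to the caller.
3. `return 8` is not reached.
4. `except ValueError` in validate matches → returns 96.
5. value = 96.
Result: 96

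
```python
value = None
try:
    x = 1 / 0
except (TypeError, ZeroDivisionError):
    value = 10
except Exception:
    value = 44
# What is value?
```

Step-by-step execution trace:
1. `x = 1 / 0` raises ZeroDivisionError.
2. `except (TypeError, ZeroDivisionError)` matches (ZeroDivisionError is in the tuple) → value = 10.
3. `except Exception` is not reached.
Result: 10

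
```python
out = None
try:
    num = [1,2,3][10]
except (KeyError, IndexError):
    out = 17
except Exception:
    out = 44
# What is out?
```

Step-by-step execution trace:
1. `num = [1,2,3][10]` raises IndexError.
2. `except (KeyError, IndexError)` matches (IndexError is in the tuple) → out = 17.
3. `except Exception` is not reached.
Result: 17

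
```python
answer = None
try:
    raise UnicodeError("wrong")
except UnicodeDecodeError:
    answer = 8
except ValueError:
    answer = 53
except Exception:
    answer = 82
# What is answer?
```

Step-by-step execution trace:
1. `raise UnicodeError(...)` raises UnicodeError.
2. `except UnicodeDecodeError` does not match (UnicodeError is not a subclass of UnicodeDecodeError); skipped.
3. `except ValueError` matches (UnicodeError is a subclass of ValueError) → answer = 53.
4. `except Exception` is not reached.
Result: 53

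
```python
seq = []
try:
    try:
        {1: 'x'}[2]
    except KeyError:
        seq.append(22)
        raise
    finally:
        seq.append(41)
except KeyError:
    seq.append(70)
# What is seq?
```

Step-by-step execution trace:
1. Inner try: `{1: 'x'}[2]` raises KeyError.
2. Inner `except KeyError` matches → `seq.append(22)` → seq = [22].
3. bare `raise` re-raises KeyError.
4. Inner `finally` runs during unwinding: `seq.append(41)` → seq = [22, 41].
5. Outer `except KeyError` matches → `seq.append(70)` → seq = [22, 41, 70].
Result: [22, 41, 70]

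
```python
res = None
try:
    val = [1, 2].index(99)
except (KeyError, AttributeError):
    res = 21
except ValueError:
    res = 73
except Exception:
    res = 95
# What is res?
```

Step-by-step execution trace:
1. `val = [1, 2].index(99)` raises ValueError.
2. `except (KeyError, AttributeError)` does not match ValueError; skipped.
3. `except ValueError` matches (exact type match) → res = 73.
4. `except Exception` is not reached.
Result: 73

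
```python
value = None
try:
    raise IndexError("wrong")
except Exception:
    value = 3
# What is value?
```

Step-by-step execution trace:
1. `raise IndexError(...)` raises IndexError.
2. `except Exception` matches (IndexError is a subclass of Exception) → value = 3.
Result: 3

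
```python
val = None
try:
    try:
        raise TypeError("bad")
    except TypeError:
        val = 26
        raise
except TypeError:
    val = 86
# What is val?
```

Step-by-step execution trace:
1. Inner try: `raise TypeError("bad")` raises TypeError.
2. Inner `except TypeError` matches → val = 26.
3. bare `raise` re-raises the same TypeError.
4. Outer `except TypeError` matches → val = 86.
Result: 86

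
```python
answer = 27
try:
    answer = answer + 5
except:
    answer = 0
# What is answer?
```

Step-by-step execution trace:
1. answer starts at 27.
2. try: `answer = answer + 5` → answer = 32. No exception raised.
3. `except` is skipped.
Result: 32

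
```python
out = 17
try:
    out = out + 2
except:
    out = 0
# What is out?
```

Step-by-step execution trace:
1. out starts at 17.
2. try: `out = out + 2` → out = 19. No exception raised.
3. `except` is skipped.
Result: 19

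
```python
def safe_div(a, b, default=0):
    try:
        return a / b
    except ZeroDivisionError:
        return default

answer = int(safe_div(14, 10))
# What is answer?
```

Step-by-step execution trace:
1. `safe_div(14, 10)` enters try: `return 14 / 10` → returns 1.4. No exception raised.
2. `except ZeroDivisionError` is skipped.
3. `int(1.4)` → 1 → answer = 1.
Result: 1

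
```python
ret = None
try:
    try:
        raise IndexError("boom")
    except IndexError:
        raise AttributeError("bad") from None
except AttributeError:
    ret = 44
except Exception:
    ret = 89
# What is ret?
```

Step-by-step execution trace:
1. Inner try raises IndexError; inner `except IndexError` catches it.
2. `raise AttributeError(...) from None` raises AttributeError (from None suppresses __context__, but the active exception is still AttributeError).
3. Outer `except AttributeError` matches → ret = 44.
4. `except Exception` is not reached.
Result: 44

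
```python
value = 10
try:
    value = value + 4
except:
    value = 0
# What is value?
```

Step-by-step execution trace:
1. value starts at 10.
2. try: `value = value + 4` → value = 14. No exception raised.
3. `except` is skipped.
Result: 14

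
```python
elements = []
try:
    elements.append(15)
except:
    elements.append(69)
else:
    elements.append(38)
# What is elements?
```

Step-by-step execution trace:
1. try: `elements.append(15)` → elements = [15]. No exception raised.
2. `except` is skipped.
3. `else` runs (try completed without exception): `elements.append(38)` → elements = [15, 38].
Result: [15, 38]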